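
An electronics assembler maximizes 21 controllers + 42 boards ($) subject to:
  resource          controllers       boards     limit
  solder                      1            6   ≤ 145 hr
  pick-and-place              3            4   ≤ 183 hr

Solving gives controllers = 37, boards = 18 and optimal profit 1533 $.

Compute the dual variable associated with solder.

3

Both solder and pick-and-place are binding at x*.
The binding rows give the dual system: 1·y_solder + 3·y_pick-and-place = 21 and 6·y_solder + 4·y_pick-and-place = 42.
Solving: y_solder = 3, y_pick-and-place = 6.
Shadow price of solder = 3.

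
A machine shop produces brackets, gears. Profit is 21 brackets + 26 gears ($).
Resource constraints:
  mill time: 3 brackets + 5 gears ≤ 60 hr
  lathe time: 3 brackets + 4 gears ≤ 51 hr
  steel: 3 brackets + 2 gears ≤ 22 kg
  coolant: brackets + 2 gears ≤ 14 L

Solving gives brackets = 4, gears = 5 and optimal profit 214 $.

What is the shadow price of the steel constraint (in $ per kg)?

4

At the optimum: mill time uses 37 of 60 (slack = 23); lathe time uses 32 of 51 (slack = 19); steel uses 22 of 22 (binding); coolant uses 14 of 14 (binding).
Since mill time, lathe time are not tight, their duals are 0.
From A_Bᵀ y = c: 3·y_steel + 1·y_coolant = 21; 2·y_steel + 2·y_coolant = 26.
→ y_steel = 4 and y_coolant = 9.
Shadow price of steel = 4.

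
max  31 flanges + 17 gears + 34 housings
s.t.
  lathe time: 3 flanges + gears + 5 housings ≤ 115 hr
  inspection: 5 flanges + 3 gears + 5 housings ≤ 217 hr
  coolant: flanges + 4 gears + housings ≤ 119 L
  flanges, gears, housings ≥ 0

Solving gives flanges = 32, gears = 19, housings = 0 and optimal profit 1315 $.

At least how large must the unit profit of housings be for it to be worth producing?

Check each constraint at x*: lathe time 115/115 (tight); inspection 217/217 (tight); coolant 108/119 (slack 11).
Since coolant is not tight, its dual is 0.
The binding rows give the dual system: 3·y_lathe time + 5·y_inspection = 31 and 1·y_lathe time + 3·y_inspection = 17.
This yields shadow prices y_lathe time = 2, y_inspection = 5.
housings enters the basis when its profit ≥ yᵀa₃ = 2·5 + 5·5 = 35.

35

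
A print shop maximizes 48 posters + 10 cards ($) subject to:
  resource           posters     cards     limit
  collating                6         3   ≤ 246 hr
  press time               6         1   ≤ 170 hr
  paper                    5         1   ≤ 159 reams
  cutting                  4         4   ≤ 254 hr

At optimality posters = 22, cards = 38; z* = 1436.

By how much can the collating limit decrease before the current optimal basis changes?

76

Binding constraints: collating, press time. The basis is B = [[6,3],[6,1]] with det -12.
Per unit decrease in collating, x* moves by d = (0.0833, -0.5).
The basis stays optimal until cards reaches 0; allowable decrease = 76 hr.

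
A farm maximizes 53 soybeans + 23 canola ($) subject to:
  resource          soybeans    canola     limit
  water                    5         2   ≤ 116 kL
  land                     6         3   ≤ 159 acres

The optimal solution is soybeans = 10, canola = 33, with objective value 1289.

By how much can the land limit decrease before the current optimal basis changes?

Binding constraints: water, land. The basis is B = [[5,2],[6,3]] with det 3.
Per unit decrease in land, x* moves by d = (0.6667, -1.6667).
The basis stays optimal until canola reaches 0; allowable decrease = 19.8 acres.

19.8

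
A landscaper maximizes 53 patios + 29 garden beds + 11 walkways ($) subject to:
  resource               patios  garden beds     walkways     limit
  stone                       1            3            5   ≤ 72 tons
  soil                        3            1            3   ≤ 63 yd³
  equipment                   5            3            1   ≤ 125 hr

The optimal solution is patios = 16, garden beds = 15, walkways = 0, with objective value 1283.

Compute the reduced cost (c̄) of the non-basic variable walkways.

At the optimum: stone uses 61 of 72 (slack = 11); soil uses 63 of 63 (binding); equipment uses 125 of 125 (binding).
Since stone is not tight, its dual is 0.
From A_Bᵀ y = c: 3·y_soil + 5·y_equipment = 53; 1·y_soil + 3·y_equipment = 29.
Solving: y_soil = 3.5, y_equipment = 8.5.
Reduced cost of walkways: c₃ − yᵀa₃ = 11 − (3.5·3 + 8.5·1) = 11 − 19 = -8.

-8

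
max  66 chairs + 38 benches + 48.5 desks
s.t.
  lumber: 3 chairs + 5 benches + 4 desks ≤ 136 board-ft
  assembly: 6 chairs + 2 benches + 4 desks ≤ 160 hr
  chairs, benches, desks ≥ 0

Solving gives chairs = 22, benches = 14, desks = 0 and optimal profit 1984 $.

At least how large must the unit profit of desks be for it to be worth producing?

At the optimum: lumber uses 136 of 136 (binding); assembly uses 160 of 160 (binding).
Dual feasibility on the basic columns requires 3·y_lumber + 6·y_assembly = 66, 5·y_lumber + 2·y_assembly = 38.
→ y_lumber = 4 and y_assembly = 9.
desks enters the basis when its profit ≥ yᵀa₃ = 4·4 + 9·4 = 52.

52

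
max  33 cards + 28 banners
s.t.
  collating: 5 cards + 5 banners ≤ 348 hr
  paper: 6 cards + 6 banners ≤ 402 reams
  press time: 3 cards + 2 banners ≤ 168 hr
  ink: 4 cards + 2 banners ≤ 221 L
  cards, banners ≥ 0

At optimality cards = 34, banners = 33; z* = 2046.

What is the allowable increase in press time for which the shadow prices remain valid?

Binding constraints: paper, press time. The basis is B = [[6,6],[3,2]] with det -6.
Per unit increase in press time, x* moves by d = (1, -1).
The basis stays optimal until ink becomes binding; allowable increase = 9.5 hr.

9.5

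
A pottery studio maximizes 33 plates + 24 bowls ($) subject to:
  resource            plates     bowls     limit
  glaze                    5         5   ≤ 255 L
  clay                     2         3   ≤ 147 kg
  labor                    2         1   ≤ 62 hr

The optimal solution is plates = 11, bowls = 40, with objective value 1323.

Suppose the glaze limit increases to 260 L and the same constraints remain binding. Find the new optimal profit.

1338

At the optimum: glaze uses 255 of 255 (binding); clay uses 142 of 147 (slack = 5); labor uses 62 of 62 (binding).
Slack constraints have shadow price 0 (complementary slackness).
From A_Bᵀ y = c: 5·y_glaze + 2·y_labor = 33; 5·y_glaze + 1·y_labor = 24.
Solving: y_glaze = 3, y_labor = 9.
Δz = y_glaze·Δb = 3 × (5) = 15, so new z* = 1323 + 15 = 1338.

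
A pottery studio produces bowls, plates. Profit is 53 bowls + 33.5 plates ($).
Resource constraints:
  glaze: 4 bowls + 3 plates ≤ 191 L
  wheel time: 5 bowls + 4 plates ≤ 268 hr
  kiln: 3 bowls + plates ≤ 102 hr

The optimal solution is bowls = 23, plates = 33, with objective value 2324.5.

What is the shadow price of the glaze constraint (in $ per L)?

Binding: glaze and kiln. Non-binding: wheel time (21 unused).
Slack constraints have shadow price 0 (complementary slackness).
From A_Bᵀ y = c: 4·y_glaze + 3·y_kiln = 53; 3·y_glaze + 1·y_kiln = 33.5.
→ y_glaze = 9.5 and y_kiln = 5.
Shadow price of glaze = 9.5.

9.5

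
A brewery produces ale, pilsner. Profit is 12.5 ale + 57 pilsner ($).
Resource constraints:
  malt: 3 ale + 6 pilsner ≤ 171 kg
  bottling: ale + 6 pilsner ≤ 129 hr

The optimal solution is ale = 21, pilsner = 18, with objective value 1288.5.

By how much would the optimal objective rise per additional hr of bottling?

Both malt and bottling are binding at x*.
From A_Bᵀ y = c: 3·y_malt + 1·y_bottling = 12.5; 6·y_malt + 6·y_bottling = 57.
→ y_malt = 1.5 and y_bottling = 8.
Shadow price of bottling = 8.

8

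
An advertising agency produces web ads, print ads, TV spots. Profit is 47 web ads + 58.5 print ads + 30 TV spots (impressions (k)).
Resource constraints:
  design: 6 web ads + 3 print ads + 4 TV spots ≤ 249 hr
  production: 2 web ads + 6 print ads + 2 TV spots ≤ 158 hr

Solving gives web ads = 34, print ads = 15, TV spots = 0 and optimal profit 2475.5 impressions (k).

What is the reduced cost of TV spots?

-6

Check each constraint at x*: design 249/249 (tight); production 158/158 (tight).
From A_Bᵀ y = c: 6·y_design + 2·y_production = 47; 3·y_design + 6·y_production = 58.5.
→ y_design = 5.5 and y_production = 7.
Reduced cost of TV spots: c₃ − yᵀa₃ = 30 − (5.5·4 + 7·2) = 30 − 36 = -6.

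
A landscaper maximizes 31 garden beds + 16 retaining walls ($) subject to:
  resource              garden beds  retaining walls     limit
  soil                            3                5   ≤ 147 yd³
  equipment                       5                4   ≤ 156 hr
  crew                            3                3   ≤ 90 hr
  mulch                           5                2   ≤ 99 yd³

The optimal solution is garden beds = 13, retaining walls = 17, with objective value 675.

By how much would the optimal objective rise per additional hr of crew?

Binding: crew and mulch. Non-binding: soil (23 unused), equipment (23 unused).
Since soil, equipment are not tight, their duals are 0.
The binding rows give the dual system: 3·y_crew + 5·y_mulch = 31 and 3·y_crew + 2·y_mulch = 16.
This yields shadow prices y_crew = 2, y_mulch = 5.
Shadow price of crew = 2.

2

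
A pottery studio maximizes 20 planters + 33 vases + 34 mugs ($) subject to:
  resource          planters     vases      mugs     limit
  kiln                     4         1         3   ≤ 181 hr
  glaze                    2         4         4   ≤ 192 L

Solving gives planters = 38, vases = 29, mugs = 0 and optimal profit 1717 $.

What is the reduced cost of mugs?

Check each constraint at x*: kiln 181/181 (tight); glaze 192/192 (tight).
From A_Bᵀ y = c: 4·y_kiln + 2·y_glaze = 20; 1·y_kiln + 4·y_glaze = 33.
This yields shadow prices y_kiln = 1, y_glaze = 8.
Reduced cost of mugs: c₃ − yᵀa₃ = 34 − (1·3 + 8·4) = 34 − 35 = -1.

-1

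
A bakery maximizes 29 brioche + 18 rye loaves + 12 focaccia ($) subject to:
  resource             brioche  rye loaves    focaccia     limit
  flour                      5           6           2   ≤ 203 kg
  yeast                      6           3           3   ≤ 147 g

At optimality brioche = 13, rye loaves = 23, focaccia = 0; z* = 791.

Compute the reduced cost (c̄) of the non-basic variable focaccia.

Both flour and yeast are binding at x*.
Dual feasibility on the basic columns requires 5·y_flour + 6·y_yeast = 29, 6·y_flour + 3·y_yeast = 18.
Solving: y_flour = 1, y_yeast = 4.
Reduced cost of focaccia: c₃ − yᵀa₃ = 12 − (1·2 + 4·3) = 12 − 14 = -2.

-2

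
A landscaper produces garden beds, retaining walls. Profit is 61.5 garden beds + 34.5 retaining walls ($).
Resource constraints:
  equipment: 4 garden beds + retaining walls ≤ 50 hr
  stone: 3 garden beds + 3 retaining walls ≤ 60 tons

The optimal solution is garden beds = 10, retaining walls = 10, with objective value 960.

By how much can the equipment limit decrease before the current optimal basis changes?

30

Binding constraints: equipment, stone. The basis is B = [[4,1],[3,3]] with det 9.
Per unit decrease in equipment, x* moves by d = (-0.3333, 0.3333).
The basis stays optimal until garden beds reaches 0; allowable decrease = 30 hr.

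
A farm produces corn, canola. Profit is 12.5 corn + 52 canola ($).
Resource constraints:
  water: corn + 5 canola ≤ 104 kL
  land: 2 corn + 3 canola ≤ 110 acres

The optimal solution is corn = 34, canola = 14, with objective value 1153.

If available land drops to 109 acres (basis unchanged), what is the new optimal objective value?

Check each constraint at x*: water 104/104 (tight); land 110/110 (tight).
Dual feasibility on the basic columns requires 1·y_water + 2·y_land = 12.5, 5·y_water + 3·y_land = 52.
→ y_water = 9.5 and y_land = 1.5.
Δz = y_land·Δb = 1.5 × (-1) = -1.5, so new z* = 1153 − 1.5 = 1151.5.

1151.5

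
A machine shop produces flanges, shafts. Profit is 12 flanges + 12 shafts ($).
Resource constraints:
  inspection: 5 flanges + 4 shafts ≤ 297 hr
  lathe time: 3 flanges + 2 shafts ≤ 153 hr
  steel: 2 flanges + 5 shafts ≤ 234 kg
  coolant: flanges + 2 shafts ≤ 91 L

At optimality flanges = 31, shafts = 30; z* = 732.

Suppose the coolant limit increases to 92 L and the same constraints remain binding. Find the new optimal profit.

Binding: lathe time and coolant. Non-binding: inspection (22 unused), steel (22 unused).
Since inspection, steel are not tight, their duals are 0.
From A_Bᵀ y = c: 3·y_lathe time + 1·y_coolant = 12; 2·y_lathe time + 2·y_coolant = 12.
Solving: y_lathe time = 3, y_coolant = 3.
Δz = y_coolant·Δb = 3 × (1) = 3, so new z* = 732 + 3 = 735.

735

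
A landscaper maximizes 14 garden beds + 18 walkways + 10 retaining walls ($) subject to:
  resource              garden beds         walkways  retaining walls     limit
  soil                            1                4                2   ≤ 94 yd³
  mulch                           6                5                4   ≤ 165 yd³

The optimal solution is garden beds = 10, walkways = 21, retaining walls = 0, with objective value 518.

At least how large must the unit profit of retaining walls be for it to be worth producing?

Check each constraint at x*: soil 94/94 (tight); mulch 165/165 (tight).
From A_Bᵀ y = c: 1·y_soil + 6·y_mulch = 14; 4·y_soil + 5·y_mulch = 18.
Solving: y_soil = 2, y_mulch = 2.
retaining walls enters the basis when its profit ≥ yᵀa₃ = 2·2 + 2·4 = 12.

12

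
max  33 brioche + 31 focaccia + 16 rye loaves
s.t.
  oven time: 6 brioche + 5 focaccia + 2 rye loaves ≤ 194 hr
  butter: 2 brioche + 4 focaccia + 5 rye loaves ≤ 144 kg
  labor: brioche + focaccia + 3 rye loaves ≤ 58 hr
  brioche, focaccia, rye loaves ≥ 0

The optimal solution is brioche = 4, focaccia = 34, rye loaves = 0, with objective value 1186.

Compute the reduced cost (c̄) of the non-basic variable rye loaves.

-1.5

Binding: oven time and butter. Non-binding: labor (20 unused).
By complementary slackness, y = 0 for the non-binding constraint.
Dual feasibility on the basic columns requires 6·y_oven time + 2·y_butter = 33, 5·y_oven time + 4·y_butter = 31.
Solving: y_oven time = 5, y_butter = 1.5.
Reduced cost of rye loaves: c₃ − yᵀa₃ = 16 − (5·2 + 1.5·5) = 16 − 17.5 = -1.5.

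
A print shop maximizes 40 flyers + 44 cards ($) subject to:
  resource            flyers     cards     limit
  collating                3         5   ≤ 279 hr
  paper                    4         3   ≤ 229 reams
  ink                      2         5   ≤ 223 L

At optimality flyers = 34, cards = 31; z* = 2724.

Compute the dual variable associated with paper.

8

Binding: paper and ink. Non-binding: collating (22 unused).
Slack constraints have shadow price 0 (complementary slackness).
From A_Bᵀ y = c: 4·y_paper + 2·y_ink = 40; 3·y_paper + 5·y_ink = 44.
This yields shadow prices y_paper = 8, y_ink = 4.
Shadow price of paper = 8.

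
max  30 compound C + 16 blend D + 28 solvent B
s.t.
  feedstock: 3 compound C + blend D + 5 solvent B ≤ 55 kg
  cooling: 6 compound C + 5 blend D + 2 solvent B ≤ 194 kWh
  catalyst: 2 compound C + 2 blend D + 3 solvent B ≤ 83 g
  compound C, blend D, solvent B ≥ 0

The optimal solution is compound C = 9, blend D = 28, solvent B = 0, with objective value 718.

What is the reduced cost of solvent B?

-6

Check each constraint at x*: feedstock 55/55 (tight); cooling 194/194 (tight); catalyst 74/83 (slack 9).
Slack constraints have shadow price 0 (complementary slackness).
The binding rows give the dual system: 3·y_feedstock + 6·y_cooling = 30 and 1·y_feedstock + 5·y_cooling = 16.
→ y_feedstock = 6 and y_cooling = 2.
Reduced cost of solvent B: c₃ − yᵀa₃ = 28 − (6·5 + 2·2) = 28 − 34 = -6.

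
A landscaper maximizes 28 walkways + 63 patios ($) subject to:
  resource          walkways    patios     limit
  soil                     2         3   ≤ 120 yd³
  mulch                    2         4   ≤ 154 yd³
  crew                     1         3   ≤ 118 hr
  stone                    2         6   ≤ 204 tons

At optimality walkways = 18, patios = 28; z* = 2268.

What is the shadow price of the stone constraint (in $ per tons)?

7

At the optimum: soil uses 120 of 120 (binding); mulch uses 148 of 154 (slack = 6); crew uses 102 of 118 (slack = 16); stone uses 204 of 204 (binding).
By complementary slackness, y = 0 for the non-binding constraints.
Dual feasibility on the basic columns requires 2·y_soil + 2·y_stone = 28, 3·y_soil + 6·y_stone = 63.
Solving: y_soil = 7, y_stone = 7.
Shadow price of stone = 7.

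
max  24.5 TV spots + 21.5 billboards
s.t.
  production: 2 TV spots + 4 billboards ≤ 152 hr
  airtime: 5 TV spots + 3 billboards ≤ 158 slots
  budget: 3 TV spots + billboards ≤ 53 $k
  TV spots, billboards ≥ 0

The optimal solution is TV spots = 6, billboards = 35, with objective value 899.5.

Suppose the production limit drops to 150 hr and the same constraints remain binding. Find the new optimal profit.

891.5

Binding: production and budget. Non-binding: airtime (23 unused).
Slack constraints have shadow price 0 (complementary slackness).
Dual feasibility on the basic columns requires 2·y_production + 3·y_budget = 24.5, 4·y_production + 1·y_budget = 21.5.
This yields shadow prices y_production = 4, y_budget = 5.5.
Δz = y_production·Δb = 4 × (-2) = -8, so new z* = 899.5 − 8 = 891.5.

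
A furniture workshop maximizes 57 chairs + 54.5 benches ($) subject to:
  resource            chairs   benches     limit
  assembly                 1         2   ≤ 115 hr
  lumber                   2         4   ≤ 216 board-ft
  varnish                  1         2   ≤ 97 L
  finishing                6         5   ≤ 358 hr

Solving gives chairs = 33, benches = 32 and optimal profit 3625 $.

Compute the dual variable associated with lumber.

0

At the optimum: assembly uses 97 of 115 (slack = 18); lumber uses 194 of 216 (slack = 22); varnish uses 97 of 97 (binding); finishing uses 358 of 358 (binding).
By complementary slackness, y = 0 for the non-binding constraints.
The binding rows give the dual system: 1·y_varnish + 6·y_finishing = 57 and 2·y_varnish + 5·y_finishing = 54.5.
→ y_varnish = 6 and y_finishing = 8.5.
Shadow price of lumber = 0.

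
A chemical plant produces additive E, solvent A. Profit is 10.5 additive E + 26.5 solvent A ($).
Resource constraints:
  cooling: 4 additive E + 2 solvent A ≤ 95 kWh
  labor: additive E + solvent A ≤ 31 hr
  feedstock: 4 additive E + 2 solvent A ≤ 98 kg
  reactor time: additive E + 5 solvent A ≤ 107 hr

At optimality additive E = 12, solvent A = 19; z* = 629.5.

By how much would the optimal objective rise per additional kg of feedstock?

At the optimum: cooling uses 86 of 95 (slack = 9); labor uses 31 of 31 (binding); feedstock uses 86 of 98 (slack = 12); reactor time uses 107 of 107 (binding).
Since cooling, feedstock are not tight, their duals are 0.
The binding rows give the dual system: 1·y_labor + 1·y_reactor time = 10.5 and 1·y_labor + 5·y_reactor time = 26.5.
Solving: y_labor = 6.5, y_reactor time = 4.
Shadow price of feedstock = 0.

0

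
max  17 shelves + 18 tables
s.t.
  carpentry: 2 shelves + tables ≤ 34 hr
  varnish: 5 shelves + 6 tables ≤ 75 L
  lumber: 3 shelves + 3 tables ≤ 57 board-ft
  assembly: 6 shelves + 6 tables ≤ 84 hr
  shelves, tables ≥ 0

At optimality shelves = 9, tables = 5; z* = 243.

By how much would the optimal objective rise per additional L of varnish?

Check each constraint at x*: carpentry 23/34 (slack 11); varnish 75/75 (tight); lumber 42/57 (slack 15); assembly 84/84 (tight).
By complementary slackness, y = 0 for the non-binding constraints.
Dual feasibility on the basic columns requires 5·y_varnish + 6·y_assembly = 17, 6·y_varnish + 6·y_assembly = 18.
→ y_varnish = 1 and y_assembly = 2.
Shadow price of varnish = 1.

1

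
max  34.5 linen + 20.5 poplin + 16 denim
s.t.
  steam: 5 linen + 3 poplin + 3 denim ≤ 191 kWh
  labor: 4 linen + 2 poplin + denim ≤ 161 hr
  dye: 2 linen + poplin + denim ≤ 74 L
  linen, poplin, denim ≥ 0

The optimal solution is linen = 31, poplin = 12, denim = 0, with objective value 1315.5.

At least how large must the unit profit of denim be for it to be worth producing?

20.5

Binding: steam and dye. Non-binding: labor (13 unused).
By complementary slackness, y = 0 for the non-binding constraint.
Dual feasibility on the basic columns requires 5·y_steam + 2·y_dye = 34.5, 3·y_steam + 1·y_dye = 20.5.
This yields shadow prices y_steam = 6.5, y_dye = 1.
denim enters the basis when its profit ≥ yᵀa₃ = 6.5·3 + 1·1 = 20.5.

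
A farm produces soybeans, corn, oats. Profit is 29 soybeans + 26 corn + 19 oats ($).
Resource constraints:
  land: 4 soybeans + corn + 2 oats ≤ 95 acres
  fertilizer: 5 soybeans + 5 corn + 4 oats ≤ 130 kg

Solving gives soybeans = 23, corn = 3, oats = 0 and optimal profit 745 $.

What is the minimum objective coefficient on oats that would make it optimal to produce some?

Check each constraint at x*: land 95/95 (tight); fertilizer 130/130 (tight).
From A_Bᵀ y = c: 4·y_land + 5·y_fertilizer = 29; 1·y_land + 5·y_fertilizer = 26.
Solving: y_land = 1, y_fertilizer = 5.
oats enters the basis when its profit ≥ yᵀa₃ = 1·2 + 5·4 = 22.

22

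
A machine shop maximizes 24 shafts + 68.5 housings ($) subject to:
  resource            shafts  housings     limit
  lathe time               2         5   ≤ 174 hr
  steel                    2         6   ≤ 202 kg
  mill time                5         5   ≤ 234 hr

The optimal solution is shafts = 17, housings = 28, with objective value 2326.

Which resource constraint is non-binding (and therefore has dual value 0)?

mill time

lathe time: 174/174 (binding)
steel: 202/202 (binding)
mill time: 225/234 (slack 9)
By complementary slackness, a constraint with positive slack has shadow price 0 → mill time.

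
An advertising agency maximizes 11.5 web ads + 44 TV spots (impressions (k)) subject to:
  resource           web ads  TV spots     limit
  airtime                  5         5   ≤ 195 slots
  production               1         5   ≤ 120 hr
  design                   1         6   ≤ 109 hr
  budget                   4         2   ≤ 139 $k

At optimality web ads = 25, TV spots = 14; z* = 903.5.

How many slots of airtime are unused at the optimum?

0

airtime used = 5·25 + 5·14 = 195; slack = 195 − 195 = 0.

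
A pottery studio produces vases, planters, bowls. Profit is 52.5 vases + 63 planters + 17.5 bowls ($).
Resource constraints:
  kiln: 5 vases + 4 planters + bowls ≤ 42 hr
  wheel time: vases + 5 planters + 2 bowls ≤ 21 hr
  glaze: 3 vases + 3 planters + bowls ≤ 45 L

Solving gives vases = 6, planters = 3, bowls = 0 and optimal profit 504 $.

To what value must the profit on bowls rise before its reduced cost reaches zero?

19.5

At the optimum: kiln uses 42 of 42 (binding); wheel time uses 21 of 21 (binding); glaze uses 27 of 45 (slack = 18).
Since glaze is not tight, its dual is 0.
The binding rows give the dual system: 5·y_kiln + 1·y_wheel time = 52.5 and 4·y_kiln + 5·y_wheel time = 63.
→ y_kiln = 9.5 and y_wheel time = 5.
bowls enters the basis when its profit ≥ yᵀa₃ = 9.5·1 + 5·2 = 19.5.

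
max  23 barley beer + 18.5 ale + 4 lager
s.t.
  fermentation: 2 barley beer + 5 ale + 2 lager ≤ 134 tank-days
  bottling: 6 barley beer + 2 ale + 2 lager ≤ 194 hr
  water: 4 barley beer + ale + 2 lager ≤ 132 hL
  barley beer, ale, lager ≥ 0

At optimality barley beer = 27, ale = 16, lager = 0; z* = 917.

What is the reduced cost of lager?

-7

Binding: fermentation and bottling. Non-binding: water (8 unused).
By complementary slackness, y = 0 for the non-binding constraint.
The binding rows give the dual system: 2·y_fermentation + 6·y_bottling = 23 and 5·y_fermentation + 2·y_bottling = 18.5.
Solving: y_fermentation = 2.5, y_bottling = 3.
Reduced cost of lager: c₃ − yᵀa₃ = 4 − (2.5·2 + 3·2) = 4 − 11 = -7.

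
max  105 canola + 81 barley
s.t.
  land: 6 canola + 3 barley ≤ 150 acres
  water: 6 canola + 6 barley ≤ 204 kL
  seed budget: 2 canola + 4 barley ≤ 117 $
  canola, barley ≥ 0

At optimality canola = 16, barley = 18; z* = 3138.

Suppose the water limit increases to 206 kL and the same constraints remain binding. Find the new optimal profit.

Check each constraint at x*: land 150/150 (tight); water 204/204 (tight); seed budget 104/117 (slack 13).
Since seed budget is not tight, its dual is 0.
Dual feasibility on the basic columns requires 6·y_land + 6·y_water = 105, 3·y_land + 6·y_water = 81.
Solving: y_land = 8, y_water = 9.5.
Δz = y_water·Δb = 9.5 × (2) = 19, so new z* = 3138 + 19 = 3157.

3157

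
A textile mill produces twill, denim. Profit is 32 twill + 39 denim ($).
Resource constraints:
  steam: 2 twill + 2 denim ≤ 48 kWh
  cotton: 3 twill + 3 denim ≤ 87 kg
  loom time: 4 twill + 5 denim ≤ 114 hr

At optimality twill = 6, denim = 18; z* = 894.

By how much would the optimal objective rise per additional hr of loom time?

Binding: steam and loom time. Non-binding: cotton (15 unused).
Slack constraints have shadow price 0 (complementary slackness).
Dual feasibility on the basic columns requires 2·y_steam + 4·y_loom time = 32, 2·y_steam + 5·y_loom time = 39.
Solving: y_steam = 2, y_loom time = 7.
Shadow price of loom time = 7.

7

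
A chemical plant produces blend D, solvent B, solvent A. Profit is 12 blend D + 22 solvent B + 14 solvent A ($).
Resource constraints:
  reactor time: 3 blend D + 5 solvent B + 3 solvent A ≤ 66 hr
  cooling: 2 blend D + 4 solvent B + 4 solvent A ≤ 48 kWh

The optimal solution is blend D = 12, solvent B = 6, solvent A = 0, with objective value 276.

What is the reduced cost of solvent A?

-4

Check each constraint at x*: reactor time 66/66 (tight); cooling 48/48 (tight).
From A_Bᵀ y = c: 3·y_reactor time + 2·y_cooling = 12; 5·y_reactor time + 4·y_cooling = 22.
→ y_reactor time = 2 and y_cooling = 3.
Reduced cost of solvent A: c₃ − yᵀa₃ = 14 − (2·3 + 3·4) = 14 − 18 = -4.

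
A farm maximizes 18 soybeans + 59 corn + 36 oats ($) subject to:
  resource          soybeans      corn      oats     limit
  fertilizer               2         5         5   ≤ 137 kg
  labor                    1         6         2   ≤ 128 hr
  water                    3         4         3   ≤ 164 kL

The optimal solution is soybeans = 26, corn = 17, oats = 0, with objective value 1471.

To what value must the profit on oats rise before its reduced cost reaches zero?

43

Binding: fertilizer and labor. Non-binding: water (18 unused).
Slack constraints have shadow price 0 (complementary slackness).
Dual feasibility on the basic columns requires 2·y_fertilizer + 1·y_labor = 18, 5·y_fertilizer + 6·y_labor = 59.
This yields shadow prices y_fertilizer = 7, y_labor = 4.
oats enters the basis when its profit ≥ yᵀa₃ = 7·5 + 4·2 = 43.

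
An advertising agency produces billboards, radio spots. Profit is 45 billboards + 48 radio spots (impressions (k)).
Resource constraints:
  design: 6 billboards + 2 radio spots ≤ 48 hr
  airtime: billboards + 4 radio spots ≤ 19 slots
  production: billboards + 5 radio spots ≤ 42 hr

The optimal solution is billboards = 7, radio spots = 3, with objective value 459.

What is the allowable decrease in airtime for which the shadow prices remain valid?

11

Binding constraints: design, airtime. The basis is B = [[6,2],[1,4]] with det 22.
Per unit decrease in airtime, x* moves by d = (0.0909, -0.2727).
The basis stays optimal until radio spots reaches 0; allowable decrease = 11 slots.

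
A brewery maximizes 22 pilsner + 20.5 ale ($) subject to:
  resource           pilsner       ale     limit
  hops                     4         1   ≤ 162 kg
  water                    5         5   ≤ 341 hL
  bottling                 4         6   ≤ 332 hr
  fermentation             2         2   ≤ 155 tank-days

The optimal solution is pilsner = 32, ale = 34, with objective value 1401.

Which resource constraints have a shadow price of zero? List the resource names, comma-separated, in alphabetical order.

hops: 162/162 (binding)
water: 330/341 (slack 11)
bottling: 332/332 (binding)
fermentation: 132/155 (slack 23)
By complementary slackness, a constraint with positive slack has shadow price 0 → fermentation, water.

fermentation, water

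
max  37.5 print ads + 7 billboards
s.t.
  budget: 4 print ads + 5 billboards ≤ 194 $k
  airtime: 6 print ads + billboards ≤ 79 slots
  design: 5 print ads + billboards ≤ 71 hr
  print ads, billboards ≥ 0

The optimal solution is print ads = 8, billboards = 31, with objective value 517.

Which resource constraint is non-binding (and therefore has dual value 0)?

budget: 187/194 (slack 7)
airtime: 79/79 (binding)
design: 71/71 (binding)
By complementary slackness, a constraint with positive slack has shadow price 0 → budget.

budget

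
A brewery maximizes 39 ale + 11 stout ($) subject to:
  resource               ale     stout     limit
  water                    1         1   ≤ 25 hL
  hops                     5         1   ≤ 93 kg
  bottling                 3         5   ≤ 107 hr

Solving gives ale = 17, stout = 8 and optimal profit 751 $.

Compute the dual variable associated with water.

4

Binding: water and hops. Non-binding: bottling (16 unused).
Slack constraints have shadow price 0 (complementary slackness).
From A_Bᵀ y = c: 1·y_water + 5·y_hops = 39; 1·y_water + 1·y_hops = 11.
→ y_water = 4 and y_hops = 7.
Shadow price of water = 4.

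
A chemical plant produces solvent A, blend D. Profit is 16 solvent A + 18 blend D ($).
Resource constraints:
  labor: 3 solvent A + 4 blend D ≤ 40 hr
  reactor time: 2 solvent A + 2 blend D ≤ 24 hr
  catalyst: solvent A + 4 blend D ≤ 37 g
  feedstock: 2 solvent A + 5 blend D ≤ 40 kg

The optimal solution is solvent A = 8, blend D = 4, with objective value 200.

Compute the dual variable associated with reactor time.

Check each constraint at x*: labor 40/40 (tight); reactor time 24/24 (tight); catalyst 24/37 (slack 13); feedstock 36/40 (slack 4).
Slack constraints have shadow price 0 (complementary slackness).
The binding rows give the dual system: 3·y_labor + 2·y_reactor time = 16 and 4·y_labor + 2·y_reactor time = 18.
This yields shadow prices y_labor = 2, y_reactor time = 5.
Shadow price of reactor time = 5.

5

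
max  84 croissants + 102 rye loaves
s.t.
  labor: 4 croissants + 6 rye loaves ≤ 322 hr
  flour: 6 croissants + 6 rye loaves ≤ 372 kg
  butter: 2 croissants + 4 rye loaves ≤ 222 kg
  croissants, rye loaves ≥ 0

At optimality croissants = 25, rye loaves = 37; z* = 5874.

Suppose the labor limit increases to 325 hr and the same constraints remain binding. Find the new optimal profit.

Check each constraint at x*: labor 322/322 (tight); flour 372/372 (tight); butter 198/222 (slack 24).
Since butter is not tight, its dual is 0.
Dual feasibility on the basic columns requires 4·y_labor + 6·y_flour = 84, 6·y_labor + 6·y_flour = 102.
Solving: y_labor = 9, y_flour = 8.
Δz = y_labor·Δb = 9 × (3) = 27, so new z* = 5874 + 27 = 5901.

5901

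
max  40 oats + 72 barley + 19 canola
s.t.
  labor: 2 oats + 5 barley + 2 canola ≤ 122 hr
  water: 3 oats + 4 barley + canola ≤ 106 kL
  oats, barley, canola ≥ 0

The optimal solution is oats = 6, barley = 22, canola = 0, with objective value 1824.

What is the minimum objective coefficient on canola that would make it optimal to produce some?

Check each constraint at x*: labor 122/122 (tight); water 106/106 (tight).
From A_Bᵀ y = c: 2·y_labor + 3·y_water = 40; 5·y_labor + 4·y_water = 72.
Solving: y_labor = 8, y_water = 8.
canola enters the basis when its profit ≥ yᵀa₃ = 8·2 + 8·1 = 24.

24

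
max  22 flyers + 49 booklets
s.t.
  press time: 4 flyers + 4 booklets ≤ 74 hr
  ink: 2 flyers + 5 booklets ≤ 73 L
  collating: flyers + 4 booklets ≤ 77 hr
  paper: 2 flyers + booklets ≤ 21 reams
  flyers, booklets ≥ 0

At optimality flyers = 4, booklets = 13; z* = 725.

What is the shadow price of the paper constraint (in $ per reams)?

Binding: ink and paper. Non-binding: press time (6 unused), collating (21 unused).
Slack constraints have shadow price 0 (complementary slackness).
Dual feasibility on the basic columns requires 2·y_ink + 2·y_paper = 22, 5·y_ink + 1·y_paper = 49.
Solving: y_ink = 9.5, y_paper = 1.5.
Shadow price of paper = 1.5.

1.5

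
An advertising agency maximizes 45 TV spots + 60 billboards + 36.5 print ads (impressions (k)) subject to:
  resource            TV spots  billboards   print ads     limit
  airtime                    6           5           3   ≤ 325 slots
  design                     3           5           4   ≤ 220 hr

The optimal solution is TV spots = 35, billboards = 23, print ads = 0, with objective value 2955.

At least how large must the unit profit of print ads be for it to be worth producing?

At the optimum: airtime uses 325 of 325 (binding); design uses 220 of 220 (binding).
From A_Bᵀ y = c: 6·y_airtime + 3·y_design = 45; 5·y_airtime + 5·y_design = 60.
→ y_airtime = 3 and y_design = 9.
print ads enters the basis when its profit ≥ yᵀa₃ = 3·3 + 9·4 = 45.

45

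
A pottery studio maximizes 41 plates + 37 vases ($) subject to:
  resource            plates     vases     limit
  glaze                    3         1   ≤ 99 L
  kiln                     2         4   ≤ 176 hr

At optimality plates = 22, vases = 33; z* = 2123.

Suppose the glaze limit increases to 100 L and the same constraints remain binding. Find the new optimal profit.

2132

At the optimum: glaze uses 99 of 99 (binding); kiln uses 176 of 176 (binding).
Dual feasibility on the basic columns requires 3·y_glaze + 2·y_kiln = 41, 1·y_glaze + 4·y_kiln = 37.
→ y_glaze = 9 and y_kiln = 7.
Δz = y_glaze·Δb = 9 × (1) = 9, so new z* = 2123 + 9 = 2132.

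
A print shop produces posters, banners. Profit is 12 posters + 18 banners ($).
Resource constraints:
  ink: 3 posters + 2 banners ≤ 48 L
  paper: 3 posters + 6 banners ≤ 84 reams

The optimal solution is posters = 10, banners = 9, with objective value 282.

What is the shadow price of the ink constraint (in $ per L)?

Check each constraint at x*: ink 48/48 (tight); paper 84/84 (tight).
The binding rows give the dual system: 3·y_ink + 3·y_paper = 12 and 2·y_ink + 6·y_paper = 18.
→ y_ink = 1.5 and y_paper = 2.5.
Shadow price of ink = 1.5.

1.5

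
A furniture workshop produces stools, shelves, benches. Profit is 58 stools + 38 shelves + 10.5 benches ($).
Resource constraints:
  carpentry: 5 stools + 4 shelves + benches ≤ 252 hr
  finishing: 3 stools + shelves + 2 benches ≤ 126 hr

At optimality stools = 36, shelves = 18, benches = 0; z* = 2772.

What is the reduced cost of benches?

Both carpentry and finishing are binding at x*.
The binding rows give the dual system: 5·y_carpentry + 3·y_finishing = 58 and 4·y_carpentry + 1·y_finishing = 38.
This yields shadow prices y_carpentry = 8, y_finishing = 6.
Reduced cost of benches: c₃ − yᵀa₃ = 10.5 − (8·1 + 6·2) = 10.5 − 20 = -9.5.

-9.5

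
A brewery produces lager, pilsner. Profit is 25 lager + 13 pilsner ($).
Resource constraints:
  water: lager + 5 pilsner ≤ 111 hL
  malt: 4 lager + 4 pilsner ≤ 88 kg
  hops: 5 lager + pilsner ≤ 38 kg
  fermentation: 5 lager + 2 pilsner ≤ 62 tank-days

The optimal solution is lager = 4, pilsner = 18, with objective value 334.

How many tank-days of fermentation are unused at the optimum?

fermentation used = 5·4 + 2·18 = 56; slack = 62 − 56 = 6.

6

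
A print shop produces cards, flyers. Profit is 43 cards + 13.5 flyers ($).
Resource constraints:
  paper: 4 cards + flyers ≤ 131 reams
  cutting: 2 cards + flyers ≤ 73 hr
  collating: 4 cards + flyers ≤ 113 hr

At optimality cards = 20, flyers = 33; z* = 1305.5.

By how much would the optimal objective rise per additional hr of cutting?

5.5

Check each constraint at x*: paper 113/131 (slack 18); cutting 73/73 (tight); collating 113/113 (tight).
By complementary slackness, y = 0 for the non-binding constraint.
The binding rows give the dual system: 2·y_cutting + 4·y_collating = 43 and 1·y_cutting + 1·y_collating = 13.5.
Solving: y_cutting = 5.5, y_collating = 8.
Shadow price of cutting = 5.5.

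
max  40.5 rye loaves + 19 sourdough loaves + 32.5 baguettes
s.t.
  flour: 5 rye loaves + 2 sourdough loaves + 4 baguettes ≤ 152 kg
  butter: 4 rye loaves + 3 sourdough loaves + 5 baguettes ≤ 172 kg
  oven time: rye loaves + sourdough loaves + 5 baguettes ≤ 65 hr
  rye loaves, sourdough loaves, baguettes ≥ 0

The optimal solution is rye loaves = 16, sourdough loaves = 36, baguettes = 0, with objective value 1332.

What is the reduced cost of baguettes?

Check each constraint at x*: flour 152/152 (tight); butter 172/172 (tight); oven time 52/65 (slack 13).
Slack constraints have shadow price 0 (complementary slackness).
Dual feasibility on the basic columns requires 5·y_flour + 4·y_butter = 40.5, 2·y_flour + 3·y_butter = 19.
This yields shadow prices y_flour = 6.5, y_butter = 2.
Reduced cost of baguettes: c₃ − yᵀa₃ = 32.5 − (6.5·4 + 2·5) = 32.5 − 36 = -3.5.

-3.5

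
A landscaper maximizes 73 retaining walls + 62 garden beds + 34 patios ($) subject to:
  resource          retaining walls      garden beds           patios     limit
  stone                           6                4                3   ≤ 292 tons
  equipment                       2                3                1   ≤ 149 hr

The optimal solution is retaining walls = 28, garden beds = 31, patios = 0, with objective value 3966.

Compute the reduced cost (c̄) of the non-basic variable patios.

-2.5

Check each constraint at x*: stone 292/292 (tight); equipment 149/149 (tight).
The binding rows give the dual system: 6·y_stone + 2·y_equipment = 73 and 4·y_stone + 3·y_equipment = 62.
This yields shadow prices y_stone = 9.5, y_equipment = 8.
Reduced cost of patios: c₃ − yᵀa₃ = 34 − (9.5·3 + 8·1) = 34 − 36.5 = -2.5.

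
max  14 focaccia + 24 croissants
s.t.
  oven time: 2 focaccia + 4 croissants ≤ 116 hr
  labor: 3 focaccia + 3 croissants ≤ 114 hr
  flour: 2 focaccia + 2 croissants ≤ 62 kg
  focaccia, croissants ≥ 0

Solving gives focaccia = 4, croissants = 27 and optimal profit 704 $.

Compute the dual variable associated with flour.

At the optimum: oven time uses 116 of 116 (binding); labor uses 93 of 114 (slack = 21); flour uses 62 of 62 (binding).
Since labor is not tight, its dual is 0.
The binding rows give the dual system: 2·y_oven time + 2·y_flour = 14 and 4·y_oven time + 2·y_flour = 24.
Solving: y_oven time = 5, y_flour = 2.
Shadow price of flour = 2.

2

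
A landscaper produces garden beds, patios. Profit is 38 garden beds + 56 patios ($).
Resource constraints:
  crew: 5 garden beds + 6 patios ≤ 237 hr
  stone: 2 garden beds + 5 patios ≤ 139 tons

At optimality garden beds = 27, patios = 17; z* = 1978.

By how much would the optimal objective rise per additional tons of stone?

Both crew and stone are binding at x*.
From A_Bᵀ y = c: 5·y_crew + 2·y_stone = 38; 6·y_crew + 5·y_stone = 56.
This yields shadow prices y_crew = 6, y_stone = 4.
Shadow price of stone = 4.

4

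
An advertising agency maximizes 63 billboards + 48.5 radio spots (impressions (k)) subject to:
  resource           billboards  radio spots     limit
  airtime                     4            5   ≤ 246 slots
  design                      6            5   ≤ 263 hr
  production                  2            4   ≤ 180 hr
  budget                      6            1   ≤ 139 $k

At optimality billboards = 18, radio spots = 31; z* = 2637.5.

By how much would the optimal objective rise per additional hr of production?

0

Binding: design and budget. Non-binding: airtime (19 unused), production (20 unused).
By complementary slackness, y = 0 for the non-binding constraints.
From A_Bᵀ y = c: 6·y_design + 6·y_budget = 63; 5·y_design + 1·y_budget = 48.5.
→ y_design = 9.5 and y_budget = 1.
Shadow price of production = 0.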